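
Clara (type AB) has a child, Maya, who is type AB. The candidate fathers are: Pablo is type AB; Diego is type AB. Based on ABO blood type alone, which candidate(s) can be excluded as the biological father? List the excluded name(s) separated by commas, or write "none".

A candidate is excluded only if no genotype consistent with his phenotype could produce a type AB child with a type AB mother.
Every candidate has at least one consistent genotype combination, so none can be excluded.

none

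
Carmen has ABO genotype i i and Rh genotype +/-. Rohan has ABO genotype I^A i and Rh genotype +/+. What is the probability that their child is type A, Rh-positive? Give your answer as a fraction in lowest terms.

1/2

ABO cross i i × I^A i → offspring phenotypes: 1/2 O, 1/2 A.
Rh cross +/- × +/+ → 1 Rh+.
Independent loci: P(type A, Rh-positive) = 1/2 × 1 = 1/2.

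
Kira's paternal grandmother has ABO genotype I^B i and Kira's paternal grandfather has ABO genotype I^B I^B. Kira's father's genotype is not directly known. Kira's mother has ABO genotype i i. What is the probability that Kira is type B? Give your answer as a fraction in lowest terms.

Kira's father's ABO genotype from I^B i × I^B I^B: 1/2 I^B I^B, 1/2 I^B i.
Crossing each possibility with the mother i i and summing P(type B): 1/2·1 + 1/2·1/2 = 3/4.

3/4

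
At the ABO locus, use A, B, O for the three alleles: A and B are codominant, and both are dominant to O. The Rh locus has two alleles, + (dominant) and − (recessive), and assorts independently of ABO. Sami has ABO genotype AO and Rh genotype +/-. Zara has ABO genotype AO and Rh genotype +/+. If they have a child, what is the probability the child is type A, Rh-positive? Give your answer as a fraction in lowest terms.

3/4

ABO cross AO × AO → offspring phenotypes: 1/4 O, 3/4 A.
Rh cross +/- × +/+ → 1 Rh+.
Independent loci: P(type A, Rh-positive) = 3/4 × 1 = 3/4.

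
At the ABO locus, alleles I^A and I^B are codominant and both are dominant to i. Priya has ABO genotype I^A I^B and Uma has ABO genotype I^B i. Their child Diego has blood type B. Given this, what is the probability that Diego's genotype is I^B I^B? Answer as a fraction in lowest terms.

Cross I^A I^B × I^B i → 1/4 I^A I^B, 1/4 I^A i, 1/4 I^B I^B, 1/4 I^B i.
Type-B genotypes among offspring: I^B I^B (1/4), I^B i (1/4); total 1/2.
P(I^B I^B | type B) = (1/4) / (1/2) = 1/2.

1/2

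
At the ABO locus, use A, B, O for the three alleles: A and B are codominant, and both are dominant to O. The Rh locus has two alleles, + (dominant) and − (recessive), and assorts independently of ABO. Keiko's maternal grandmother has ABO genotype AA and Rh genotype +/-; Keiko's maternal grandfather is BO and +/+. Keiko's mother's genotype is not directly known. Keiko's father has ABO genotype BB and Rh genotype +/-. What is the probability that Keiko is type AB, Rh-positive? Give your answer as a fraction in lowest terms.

Keiko's mother's ABO genotype from AA × BO: 1/2 AB, 1/2 AO.
Crossing each possibility with the father BB and summing P(type AB): 1/2·1/2 + 1/2·1/2 = 1/2.
Similarly for Rh via the mother's Rh distribution: P(Rh+) = 7/8.
Independent loci: 1/2 × 7/8 = 7/16.

7/16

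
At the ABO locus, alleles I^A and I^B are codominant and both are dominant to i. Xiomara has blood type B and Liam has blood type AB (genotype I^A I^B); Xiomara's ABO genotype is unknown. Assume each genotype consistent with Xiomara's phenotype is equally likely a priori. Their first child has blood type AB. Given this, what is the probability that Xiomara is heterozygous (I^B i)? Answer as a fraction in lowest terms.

1/3

Possible genotypes: Xiomara ∈ {I^B I^B, I^B i}; Liam ∈ {I^A I^B}.
Weight each parental genotype pair by prior × P(type-AB child):
  I^B I^B × I^A I^B: posterior weight 2/3.
  I^B i × I^A I^B: posterior weight 1/3.
Sum the posterior weight over pairs where Xiomara is I^B i: 1/3.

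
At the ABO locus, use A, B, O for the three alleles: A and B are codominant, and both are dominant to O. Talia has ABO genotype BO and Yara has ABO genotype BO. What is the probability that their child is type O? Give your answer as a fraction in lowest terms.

ABO cross BO × BO → offspring phenotypes: 1/4 O, 3/4 B.
So P(type O) = 1/4.

1/4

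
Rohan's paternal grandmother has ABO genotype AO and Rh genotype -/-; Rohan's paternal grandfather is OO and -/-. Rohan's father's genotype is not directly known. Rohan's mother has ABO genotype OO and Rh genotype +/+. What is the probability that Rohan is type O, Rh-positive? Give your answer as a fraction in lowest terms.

3/4

Rohan's father's ABO genotype from AO × OO: 1/2 AO, 1/2 OO.
Crossing each possibility with the mother OO and summing P(type O): 1/2·1/2 + 1/2·1 = 3/4.
Similarly for Rh via the father's Rh distribution: P(Rh+) = 1.
Independent loci: 3/4 × 1 = 3/4.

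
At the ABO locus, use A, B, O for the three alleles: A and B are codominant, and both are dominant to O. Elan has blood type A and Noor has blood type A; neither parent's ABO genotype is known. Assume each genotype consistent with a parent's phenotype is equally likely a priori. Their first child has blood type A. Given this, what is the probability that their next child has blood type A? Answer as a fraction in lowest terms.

Possible genotypes: Elan ∈ {AA, AO}; Noor ∈ {AA, AO}.
Weight each parental genotype pair by prior × P(type-A child):
  AA × AA: posterior weight 4/15; P(next child type A) = 1.
  AA × AO: posterior weight 4/15; P(next child type A) = 1.
  AO × AA: posterior weight 4/15; P(next child type A) = 1.
  AO × AO: posterior weight 1/5; P(next child type A) = 3/4.
Weighted sum = 19/20.

19/20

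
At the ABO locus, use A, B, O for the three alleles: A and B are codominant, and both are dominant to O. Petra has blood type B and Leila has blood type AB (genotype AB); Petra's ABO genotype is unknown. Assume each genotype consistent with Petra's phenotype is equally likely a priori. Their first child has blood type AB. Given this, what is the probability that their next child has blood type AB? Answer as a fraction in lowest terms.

5/12

Possible genotypes: Petra ∈ {BB, BO}; Leila ∈ {AB}.
Weight each parental genotype pair by prior × P(type-AB child):
  BB × AB: posterior weight 2/3; P(next child type AB) = 1/2.
  BO × AB: posterior weight 1/3; P(next child type AB) = 1/4.
Weighted sum = 5/12.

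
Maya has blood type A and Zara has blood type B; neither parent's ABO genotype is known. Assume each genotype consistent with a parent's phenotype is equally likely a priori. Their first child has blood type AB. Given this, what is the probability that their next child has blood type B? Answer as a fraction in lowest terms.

Possible genotypes: Maya ∈ {I^A I^A, I^A i}; Zara ∈ {I^B I^B, I^B i}.
Weight each parental genotype pair by prior × P(type-AB child):
  I^A I^A × I^B I^B: posterior weight 4/9; P(next child type B) = 0.
  I^A I^A × I^B i: posterior weight 2/9; P(next child type B) = 0.
  I^A i × I^B I^B: posterior weight 2/9; P(next child type B) = 1/2.
  I^A i × I^B i: posterior weight 1/9; P(next child type B) = 1/4.
Weighted sum = 5/36.

5/36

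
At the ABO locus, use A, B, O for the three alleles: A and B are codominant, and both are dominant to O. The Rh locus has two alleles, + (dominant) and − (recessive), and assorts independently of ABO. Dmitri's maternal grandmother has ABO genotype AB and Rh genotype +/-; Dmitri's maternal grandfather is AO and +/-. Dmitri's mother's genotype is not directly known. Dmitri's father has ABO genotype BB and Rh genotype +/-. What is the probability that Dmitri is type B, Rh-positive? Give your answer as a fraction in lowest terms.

3/8

Dmitri's mother's ABO genotype from AB × AO: 1/4 AA, 1/4 AB, 1/4 AO, 1/4 BO.
Crossing each possibility with the father BB and summing P(type B): 1/4·0 + 1/4·1/2 + 1/4·1/2 + 1/4·1 = 1/2.
Similarly for Rh via the mother's Rh distribution: P(Rh+) = 3/4.
Independent loci: 1/2 × 3/4 = 3/8.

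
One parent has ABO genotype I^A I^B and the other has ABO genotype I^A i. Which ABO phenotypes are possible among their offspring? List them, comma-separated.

Gametes from I^A I^B × I^A i give offspring ABO genotypes I^A I^A, I^A I^B, I^A i, I^B i, i.e. phenotypes A, B, AB.

A, B, AB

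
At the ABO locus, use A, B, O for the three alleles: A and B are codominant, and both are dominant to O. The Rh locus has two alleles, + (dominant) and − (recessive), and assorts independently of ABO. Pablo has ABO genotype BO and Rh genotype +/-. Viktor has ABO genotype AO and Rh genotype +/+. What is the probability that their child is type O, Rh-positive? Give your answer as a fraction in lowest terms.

ABO cross BO × AO → offspring phenotypes: 1/4 O, 1/4 A, 1/4 B, 1/4 AB.
Rh cross +/- × +/+ → 1 Rh+.
Independent loci: P(type O, Rh-positive) = 1/4 × 1 = 1/4.

1/4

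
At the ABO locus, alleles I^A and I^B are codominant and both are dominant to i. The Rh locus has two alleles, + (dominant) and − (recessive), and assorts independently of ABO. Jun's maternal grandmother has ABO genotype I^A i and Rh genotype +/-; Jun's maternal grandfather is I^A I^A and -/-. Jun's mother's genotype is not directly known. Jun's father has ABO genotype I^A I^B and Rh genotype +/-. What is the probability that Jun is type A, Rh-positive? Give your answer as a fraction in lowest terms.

Jun's mother's ABO genotype from I^A i × I^A I^A: 1/2 I^A I^A, 1/2 I^A i.
Crossing each possibility with the father I^A I^B and summing P(type A): 1/2·1/2 + 1/2·1/2 = 1/2.
Similarly for Rh via the mother's Rh distribution: P(Rh+) = 5/8.
Independent loci: 1/2 × 5/8 = 5/16.

5/16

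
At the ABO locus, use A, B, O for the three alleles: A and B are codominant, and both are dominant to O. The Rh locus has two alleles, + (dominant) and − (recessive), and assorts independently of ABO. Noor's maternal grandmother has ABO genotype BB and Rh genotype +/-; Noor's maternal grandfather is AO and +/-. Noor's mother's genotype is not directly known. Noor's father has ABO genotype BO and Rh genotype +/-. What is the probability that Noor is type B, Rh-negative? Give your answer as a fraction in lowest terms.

Noor's mother's ABO genotype from BB × AO: 1/2 AB, 1/2 BO.
Crossing each possibility with the father BO and summing P(type B): 1/2·1/2 + 1/2·3/4 = 5/8.
Similarly for Rh via the mother's Rh distribution: P(Rh-) = 1/4.
Independent loci: 5/8 × 1/4 = 5/32.

5/32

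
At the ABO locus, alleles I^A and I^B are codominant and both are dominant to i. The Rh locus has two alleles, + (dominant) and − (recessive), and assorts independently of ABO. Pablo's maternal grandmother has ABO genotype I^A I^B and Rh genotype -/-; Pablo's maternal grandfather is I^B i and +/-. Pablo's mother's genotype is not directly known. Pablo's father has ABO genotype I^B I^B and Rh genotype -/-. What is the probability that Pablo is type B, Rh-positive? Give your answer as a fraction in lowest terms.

Pablo's mother's ABO genotype from I^A I^B × I^B i: 1/4 I^A I^B, 1/4 I^A i, 1/4 I^B I^B, 1/4 I^B i.
Crossing each possibility with the father I^B I^B and summing P(type B): 1/4·1/2 + 1/4·1/2 + 1/4·1 + 1/4·1 = 3/4.
Similarly for Rh via the mother's Rh distribution: P(Rh+) = 1/4.
Independent loci: 3/4 × 1/4 = 3/16.

3/16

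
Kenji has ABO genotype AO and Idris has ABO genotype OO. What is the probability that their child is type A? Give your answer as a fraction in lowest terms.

1/2

ABO cross AO × OO → offspring phenotypes: 1/2 O, 1/2 A.
So P(type A) = 1/2.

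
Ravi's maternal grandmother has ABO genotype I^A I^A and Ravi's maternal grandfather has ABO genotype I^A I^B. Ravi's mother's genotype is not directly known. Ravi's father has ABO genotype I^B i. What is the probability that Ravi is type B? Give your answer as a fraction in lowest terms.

Ravi's mother's ABO genotype from I^A I^A × I^A I^B: 1/2 I^A I^A, 1/2 I^A I^B.
Crossing each possibility with the father I^B i and summing P(type B): 1/2·0 + 1/2·1/2 = 1/4.

1/4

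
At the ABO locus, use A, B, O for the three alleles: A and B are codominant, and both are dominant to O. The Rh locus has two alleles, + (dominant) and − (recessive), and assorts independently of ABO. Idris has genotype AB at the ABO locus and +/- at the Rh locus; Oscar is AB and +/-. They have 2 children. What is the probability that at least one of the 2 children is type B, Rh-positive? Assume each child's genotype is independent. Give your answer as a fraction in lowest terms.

87/256

ABO cross AB × AB → 1/4 A, 1/4 B, 1/2 AB.
Rh cross +/- × +/- → 3/4 Rh+, 1/4 Rh-; so P(type B, Rh-positive) = 1/4 × 3/4 = 3/16 per child.
P(none) = (13/16)^2 = 169/256; P(at least one) = 1 − 169/256 = 87/256.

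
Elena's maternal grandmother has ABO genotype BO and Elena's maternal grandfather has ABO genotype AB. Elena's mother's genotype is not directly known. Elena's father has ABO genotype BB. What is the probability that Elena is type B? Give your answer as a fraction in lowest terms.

3/4

Elena's mother's ABO genotype from BO × AB: 1/4 AB, 1/4 AO, 1/4 BB, 1/4 BO.
Crossing each possibility with the father BB and summing P(type B): 1/4·1/2 + 1/4·1/2 + 1/4·1 + 1/4·1 = 3/4.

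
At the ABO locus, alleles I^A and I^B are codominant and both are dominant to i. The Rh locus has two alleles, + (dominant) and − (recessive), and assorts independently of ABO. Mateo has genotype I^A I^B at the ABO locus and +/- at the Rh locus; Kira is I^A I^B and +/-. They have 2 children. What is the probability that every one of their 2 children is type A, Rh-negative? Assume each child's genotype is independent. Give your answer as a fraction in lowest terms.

1/256

ABO cross I^A I^B × I^A I^B → 1/4 A, 1/4 B, 1/2 AB.
Rh cross +/- × +/- → 3/4 Rh+, 1/4 Rh-; so P(type A, Rh-negative) = 1/4 × 1/4 = 1/16 per child.
All 2 independent: (1/16)^2 = 1/256.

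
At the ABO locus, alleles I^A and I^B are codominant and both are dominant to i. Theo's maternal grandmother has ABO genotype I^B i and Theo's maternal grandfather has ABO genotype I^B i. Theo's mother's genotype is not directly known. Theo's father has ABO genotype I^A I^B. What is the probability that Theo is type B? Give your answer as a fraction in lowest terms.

Theo's mother's ABO genotype from I^B i × I^B i: 1/4 I^B I^B, 1/2 I^B i, 1/4 i i.
Crossing each possibility with the father I^A I^B and summing P(type B): 1/4·1/2 + 1/2·1/2 + 1/4·1/2 = 1/2.

1/2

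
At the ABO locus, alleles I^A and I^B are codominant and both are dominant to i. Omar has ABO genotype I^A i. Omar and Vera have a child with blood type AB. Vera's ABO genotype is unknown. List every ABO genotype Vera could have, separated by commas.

For each candidate genotype of Vera, check whether crossing it with I^A i can produce every observed child phenotype.
  I^A I^A → possible child types {A} ✗
  I^A I^B → possible child types {A, B, AB} ✓
  I^A i → possible child types {O, A} ✗
  I^B I^B → possible child types {B, AB} ✓
  I^B i → possible child types {O, A, B, AB} ✓
  i i → possible child types {O, A} ✗

I^A I^B, I^B I^B, I^B i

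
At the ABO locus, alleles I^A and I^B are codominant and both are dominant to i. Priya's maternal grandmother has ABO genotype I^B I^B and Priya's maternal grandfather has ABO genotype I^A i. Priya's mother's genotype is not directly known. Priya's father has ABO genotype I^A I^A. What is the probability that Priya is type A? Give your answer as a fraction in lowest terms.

1/2

Priya's mother's ABO genotype from I^B I^B × I^A i: 1/2 I^A I^B, 1/2 I^B i.
Crossing each possibility with the father I^A I^A and summing P(type A): 1/2·1/2 + 1/2·1/2 = 1/2.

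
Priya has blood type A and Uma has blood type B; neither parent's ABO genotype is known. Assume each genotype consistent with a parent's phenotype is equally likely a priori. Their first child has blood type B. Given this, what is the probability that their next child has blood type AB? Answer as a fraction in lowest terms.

5/12

Possible genotypes: Priya ∈ {AA, AO}; Uma ∈ {BB, BO}.
Weight each parental genotype pair by prior × P(type-B child):
  AO × BB: posterior weight 2/3; P(next child type AB) = 1/2.
  AO × BO: posterior weight 1/3; P(next child type AB) = 1/4.
Weighted sum = 5/12.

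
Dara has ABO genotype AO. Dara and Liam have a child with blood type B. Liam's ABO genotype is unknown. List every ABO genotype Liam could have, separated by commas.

For each candidate genotype of Liam, check whether crossing it with AO can produce every observed child phenotype.
  AA → possible child types {A} ✗
  AB → possible child types {A, B, AB} ✓
  AO → possible child types {O, A} ✗
  BB → possible child types {B, AB} ✓
  BO → possible child types {O, A, B, AB} ✓
  OO → possible child types {O, A} ✗

AB, BB, BO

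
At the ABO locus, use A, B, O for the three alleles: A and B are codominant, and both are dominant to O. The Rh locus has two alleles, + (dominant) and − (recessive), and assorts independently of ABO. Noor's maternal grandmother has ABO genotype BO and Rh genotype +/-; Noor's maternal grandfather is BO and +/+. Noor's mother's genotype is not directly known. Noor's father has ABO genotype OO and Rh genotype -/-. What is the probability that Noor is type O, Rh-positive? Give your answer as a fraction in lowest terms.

Noor's mother's ABO genotype from BO × BO: 1/4 BB, 1/2 BO, 1/4 OO.
Crossing each possibility with the father OO and summing P(type O): 1/4·0 + 1/2·1/2 + 1/4·1 = 1/2.
Similarly for Rh via the mother's Rh distribution: P(Rh+) = 3/4.
Independent loci: 1/2 × 3/4 = 3/8.

3/8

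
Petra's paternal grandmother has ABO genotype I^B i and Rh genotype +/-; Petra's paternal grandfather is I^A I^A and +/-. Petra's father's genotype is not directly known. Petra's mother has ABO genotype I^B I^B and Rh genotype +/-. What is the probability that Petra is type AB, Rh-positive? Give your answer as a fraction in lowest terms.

Petra's father's ABO genotype from I^B i × I^A I^A: 1/2 I^A I^B, 1/2 I^A i.
Crossing each possibility with the mother I^B I^B and summing P(type AB): 1/2·1/2 + 1/2·1/2 = 1/2.
Similarly for Rh via the father's Rh distribution: P(Rh+) = 3/4.
Independent loci: 1/2 × 3/4 = 3/8.

3/8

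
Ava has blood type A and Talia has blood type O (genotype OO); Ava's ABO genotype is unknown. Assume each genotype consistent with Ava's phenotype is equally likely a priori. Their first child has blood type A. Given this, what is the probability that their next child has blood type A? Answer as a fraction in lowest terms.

Possible genotypes: Ava ∈ {AA, AO}; Talia ∈ {OO}.
Weight each parental genotype pair by prior × P(type-A child):
  AA × OO: posterior weight 2/3; P(next child type A) = 1.
  AO × OO: posterior weight 1/3; P(next child type A) = 1/2.
Weighted sum = 5/6.

5/6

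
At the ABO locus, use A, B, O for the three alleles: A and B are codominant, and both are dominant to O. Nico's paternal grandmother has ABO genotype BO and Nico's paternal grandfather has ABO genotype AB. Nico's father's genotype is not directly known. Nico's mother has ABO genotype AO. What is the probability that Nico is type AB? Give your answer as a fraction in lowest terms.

1/4

Nico's father's ABO genotype from BO × AB: 1/4 AB, 1/4 AO, 1/4 BB, 1/4 BO.
Crossing each possibility with the mother AO and summing P(type AB): 1/4·1/4 + 1/4·0 + 1/4·1/2 + 1/4·1/4 = 1/4.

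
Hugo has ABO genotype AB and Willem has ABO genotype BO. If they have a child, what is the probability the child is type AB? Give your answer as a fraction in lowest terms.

ABO cross AB × BO → offspring phenotypes: 1/4 A, 1/2 B, 1/4 AB.
So P(type AB) = 1/4.

1/4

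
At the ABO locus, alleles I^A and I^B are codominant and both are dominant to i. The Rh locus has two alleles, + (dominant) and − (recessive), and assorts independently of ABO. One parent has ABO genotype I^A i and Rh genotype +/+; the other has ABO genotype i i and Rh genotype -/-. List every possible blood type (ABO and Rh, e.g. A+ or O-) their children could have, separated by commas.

O+, A+

Gametes from I^A i × i i give offspring ABO genotypes I^A i, i i, i.e. phenotypes O, A.
Rh cross +/+ × -/- → phenotypes Rh+.
Combining independently: O+, A+.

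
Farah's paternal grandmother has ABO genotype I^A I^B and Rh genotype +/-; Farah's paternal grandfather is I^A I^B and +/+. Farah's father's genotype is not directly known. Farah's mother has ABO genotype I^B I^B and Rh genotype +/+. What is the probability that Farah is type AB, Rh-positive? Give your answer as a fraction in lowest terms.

Farah's father's ABO genotype from I^A I^B × I^A I^B: 1/4 I^A I^A, 1/2 I^A I^B, 1/4 I^B I^B.
Crossing each possibility with the mother I^B I^B and summing P(type AB): 1/4·1 + 1/2·1/2 + 1/4·0 = 1/2.
Similarly for Rh via the father's Rh distribution: P(Rh+) = 1.
Independent loci: 1/2 × 1 = 1/2.

1/2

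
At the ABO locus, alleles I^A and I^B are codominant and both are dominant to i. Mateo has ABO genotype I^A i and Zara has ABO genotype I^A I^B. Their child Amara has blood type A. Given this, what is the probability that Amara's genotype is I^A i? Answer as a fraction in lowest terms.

1/2

Cross I^A i × I^A I^B → 1/4 I^A I^A, 1/4 I^A I^B, 1/4 I^A i, 1/4 I^B i.
Type-A genotypes among offspring: I^A I^A (1/4), I^A i (1/4); total 1/2.
P(I^A i | type A) = (1/4) / (1/2) = 1/2.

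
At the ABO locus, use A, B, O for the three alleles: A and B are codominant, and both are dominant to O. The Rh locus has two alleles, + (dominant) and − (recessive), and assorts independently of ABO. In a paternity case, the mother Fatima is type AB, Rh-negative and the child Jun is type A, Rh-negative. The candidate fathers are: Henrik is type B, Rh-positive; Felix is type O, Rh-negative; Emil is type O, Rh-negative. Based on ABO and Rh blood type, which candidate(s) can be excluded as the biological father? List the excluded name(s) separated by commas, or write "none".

A candidate is excluded only if no genotype consistent with his phenotype could produce a type A, Rh-negative child with a type AB, Rh-negative mother.
Every candidate has at least one consistent genotype combination, so none can be excluded.

none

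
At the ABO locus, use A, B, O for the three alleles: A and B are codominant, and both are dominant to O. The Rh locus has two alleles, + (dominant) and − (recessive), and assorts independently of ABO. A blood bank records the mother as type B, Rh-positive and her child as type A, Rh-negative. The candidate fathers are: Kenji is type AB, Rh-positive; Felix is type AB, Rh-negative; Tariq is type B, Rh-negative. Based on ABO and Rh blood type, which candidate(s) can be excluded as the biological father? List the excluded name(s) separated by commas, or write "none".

A candidate is excluded only if no genotype consistent with his phenotype could produce a type A, Rh-negative child with a type B, Rh-positive mother.
Tariq (type B, Rh-): no genotype consistent with that phenotype can produce a type-A Rh- child with a type-B mother.

Tariq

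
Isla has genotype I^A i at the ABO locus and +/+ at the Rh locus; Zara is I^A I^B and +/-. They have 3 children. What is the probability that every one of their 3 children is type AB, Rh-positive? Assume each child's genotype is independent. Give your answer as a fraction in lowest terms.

ABO cross I^A i × I^A I^B → 1/2 A, 1/4 B, 1/4 AB.
Rh cross +/+ × +/- → 1 Rh+; so P(type AB, Rh-positive) = 1/4 × 1 = 1/4 per child.
All 3 independent: (1/4)^3 = 1/64.

1/64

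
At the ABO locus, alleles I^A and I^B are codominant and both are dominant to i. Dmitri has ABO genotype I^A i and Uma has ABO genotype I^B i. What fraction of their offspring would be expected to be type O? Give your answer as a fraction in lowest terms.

ABO cross I^A i × I^B i → offspring phenotypes: 1/4 O, 1/4 A, 1/4 B, 1/4 AB.
So P(type O) = 1/4.

1/4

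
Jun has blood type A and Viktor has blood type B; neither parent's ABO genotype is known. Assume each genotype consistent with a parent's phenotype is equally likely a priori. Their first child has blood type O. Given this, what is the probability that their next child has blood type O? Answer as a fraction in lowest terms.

1/4

Possible genotypes: Jun ∈ {I^A I^A, I^A i}; Viktor ∈ {I^B I^B, I^B i}.
Weight each parental genotype pair by prior × P(type-O child):
  I^A i × I^B i: posterior weight 1; P(next child type O) = 1/4.
Weighted sum = 1/4.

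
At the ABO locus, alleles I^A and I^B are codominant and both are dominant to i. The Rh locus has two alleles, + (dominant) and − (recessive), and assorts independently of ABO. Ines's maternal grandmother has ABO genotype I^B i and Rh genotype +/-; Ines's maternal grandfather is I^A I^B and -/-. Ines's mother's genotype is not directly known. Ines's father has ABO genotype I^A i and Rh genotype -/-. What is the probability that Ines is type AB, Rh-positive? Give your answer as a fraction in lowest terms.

Ines's mother's ABO genotype from I^B i × I^A I^B: 1/4 I^A I^B, 1/4 I^A i, 1/4 I^B I^B, 1/4 I^B i.
Crossing each possibility with the father I^A i and summing P(type AB): 1/4·1/4 + 1/4·0 + 1/4·1/2 + 1/4·1/4 = 1/4.
Similarly for Rh via the mother's Rh distribution: P(Rh+) = 1/4.
Independent loci: 1/4 × 1/4 = 1/16.

1/16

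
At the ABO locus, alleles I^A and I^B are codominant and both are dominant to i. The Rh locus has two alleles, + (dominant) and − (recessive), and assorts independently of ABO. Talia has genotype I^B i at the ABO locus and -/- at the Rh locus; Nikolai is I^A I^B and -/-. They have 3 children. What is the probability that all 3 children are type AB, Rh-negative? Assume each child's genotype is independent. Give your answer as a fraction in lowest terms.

ABO cross I^B i × I^A I^B → 1/4 A, 1/2 B, 1/4 AB.
Rh cross -/- × -/- → 1 Rh-; so P(type AB, Rh-negative) = 1/4 × 1 = 1/4 per child.
All 3 independent: (1/4)^3 = 1/64.

1/64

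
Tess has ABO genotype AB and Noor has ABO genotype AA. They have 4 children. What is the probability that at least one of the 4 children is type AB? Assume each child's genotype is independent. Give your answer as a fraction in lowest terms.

15/16

ABO cross AB × AA → 1/2 A, 1/2 AB.
So P(type AB) = 1/2 per child.
P(none) = (1/2)^4 = 1/16; P(at least one) = 1 − 1/16 = 15/16.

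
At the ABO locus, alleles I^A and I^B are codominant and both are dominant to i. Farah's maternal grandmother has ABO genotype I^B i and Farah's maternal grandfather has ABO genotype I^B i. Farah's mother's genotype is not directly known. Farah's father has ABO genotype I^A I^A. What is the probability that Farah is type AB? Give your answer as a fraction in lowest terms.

Farah's mother's ABO genotype from I^B i × I^B i: 1/4 I^B I^B, 1/2 I^B i, 1/4 i i.
Crossing each possibility with the father I^A I^A and summing P(type AB): 1/4·1 + 1/2·1/2 + 1/4·0 = 1/2.

1/2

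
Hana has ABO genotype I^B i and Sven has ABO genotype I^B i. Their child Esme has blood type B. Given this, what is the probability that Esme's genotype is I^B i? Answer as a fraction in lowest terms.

2/3

Cross I^B i × I^B i → 1/4 I^B I^B, 1/2 I^B i, 1/4 i i.
Type-B genotypes among offspring: I^B I^B (1/4), I^B i (1/2); total 3/4.
P(I^B i | type B) = (1/2) / (3/4) = 2/3.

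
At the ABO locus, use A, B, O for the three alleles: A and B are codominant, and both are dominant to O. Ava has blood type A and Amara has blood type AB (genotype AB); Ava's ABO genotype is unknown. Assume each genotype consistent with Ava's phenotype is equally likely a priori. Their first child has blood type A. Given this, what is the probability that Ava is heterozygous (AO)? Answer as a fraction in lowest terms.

Possible genotypes: Ava ∈ {AA, AO}; Amara ∈ {AB}.
Weight each parental genotype pair by prior × P(type-A child):
  AA × AB: posterior weight 1/2.
  AO × AB: posterior weight 1/2.
Sum the posterior weight over pairs where Ava is AO: 1/2.

1/2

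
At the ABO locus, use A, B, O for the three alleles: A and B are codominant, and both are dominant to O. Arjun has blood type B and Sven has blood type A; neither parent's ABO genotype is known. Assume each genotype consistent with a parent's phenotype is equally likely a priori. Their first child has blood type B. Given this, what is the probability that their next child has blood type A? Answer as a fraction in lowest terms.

1/12

Possible genotypes: Arjun ∈ {BB, BO}; Sven ∈ {AA, AO}.
Weight each parental genotype pair by prior × P(type-B child):
  BB × AO: posterior weight 2/3; P(next child type A) = 0.
  BO × AO: posterior weight 1/3; P(next child type A) = 1/4.
Weighted sum = 1/12.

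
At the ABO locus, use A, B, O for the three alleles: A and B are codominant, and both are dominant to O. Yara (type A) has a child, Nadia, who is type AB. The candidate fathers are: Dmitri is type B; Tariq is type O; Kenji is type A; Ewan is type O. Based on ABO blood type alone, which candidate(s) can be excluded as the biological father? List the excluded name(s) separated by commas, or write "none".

Tariq, Kenji, Ewan

A candidate is excluded only if no genotype consistent with his phenotype could produce a type AB child with a type A mother.
Tariq (type O): no genotype consistent with that phenotype can produce a type-AB child with a type-A mother.
Kenji (type A): no genotype consistent with that phenotype can produce a type-AB child with a type-A mother.
Ewan (type O): no genotype consistent with that phenotype can produce a type-AB child with a type-A mother.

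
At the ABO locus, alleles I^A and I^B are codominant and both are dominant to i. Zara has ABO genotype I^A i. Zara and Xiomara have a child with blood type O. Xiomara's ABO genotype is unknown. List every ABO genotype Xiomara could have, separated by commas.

I^A i, I^B i, i i

For each candidate genotype of Xiomara, check whether crossing it with I^A i can produce every observed child phenotype.
  I^A I^A → possible child types {A} ✗
  I^A I^B → possible child types {A, B, AB} ✗
  I^A i → possible child types {O, A} ✓
  I^B I^B → possible child types {B, AB} ✗
  I^B i → possible child types {O, A, B, AB} ✓
  i i → possible child types {O, A} ✓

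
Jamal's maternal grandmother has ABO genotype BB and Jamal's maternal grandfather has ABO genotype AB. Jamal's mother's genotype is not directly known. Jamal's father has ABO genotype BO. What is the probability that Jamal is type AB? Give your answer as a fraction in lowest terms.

1/8

Jamal's mother's ABO genotype from BB × AB: 1/2 AB, 1/2 BB.
Crossing each possibility with the father BO and summing P(type AB): 1/2·1/4 + 1/2·0 = 1/8.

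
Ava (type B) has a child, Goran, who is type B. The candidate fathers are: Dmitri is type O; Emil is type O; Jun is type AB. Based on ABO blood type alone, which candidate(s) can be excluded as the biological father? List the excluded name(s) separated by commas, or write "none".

none

A candidate is excluded only if no genotype consistent with his phenotype could produce a type B child with a type B mother.
Every candidate has at least one consistent genotype combination, so none can be excluded.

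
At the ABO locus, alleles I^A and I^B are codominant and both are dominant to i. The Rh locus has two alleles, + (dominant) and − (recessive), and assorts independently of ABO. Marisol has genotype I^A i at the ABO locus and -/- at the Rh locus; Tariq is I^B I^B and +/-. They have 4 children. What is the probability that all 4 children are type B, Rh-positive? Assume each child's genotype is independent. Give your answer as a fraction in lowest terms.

1/256

ABO cross I^A i × I^B I^B → 1/2 B, 1/2 AB.
Rh cross -/- × +/- → 1/2 Rh+, 1/2 Rh-; so P(type B, Rh-positive) = 1/2 × 1/2 = 1/4 per child.
All 4 independent: (1/4)^4 = 1/256.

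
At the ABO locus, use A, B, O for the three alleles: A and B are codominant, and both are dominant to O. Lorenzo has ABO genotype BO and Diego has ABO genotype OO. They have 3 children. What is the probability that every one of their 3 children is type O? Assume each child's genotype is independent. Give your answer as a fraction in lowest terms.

ABO cross BO × OO → 1/2 O, 1/2 B.
So P(type O) = 1/2 per child.
All 3 independent: (1/2)^3 = 1/8.

1/8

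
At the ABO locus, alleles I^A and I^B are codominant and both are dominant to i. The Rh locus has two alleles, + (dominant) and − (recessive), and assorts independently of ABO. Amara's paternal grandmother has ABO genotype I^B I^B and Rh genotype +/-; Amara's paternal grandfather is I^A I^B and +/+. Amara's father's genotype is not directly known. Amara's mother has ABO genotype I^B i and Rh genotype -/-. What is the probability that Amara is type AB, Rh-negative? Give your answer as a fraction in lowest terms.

Amara's father's ABO genotype from I^B I^B × I^A I^B: 1/2 I^A I^B, 1/2 I^B I^B.
Crossing each possibility with the mother I^B i and summing P(type AB): 1/2·1/4 + 1/2·0 = 1/8.
Similarly for Rh via the father's Rh distribution: P(Rh-) = 1/4.
Independent loci: 1/8 × 1/4 = 1/32.

1/32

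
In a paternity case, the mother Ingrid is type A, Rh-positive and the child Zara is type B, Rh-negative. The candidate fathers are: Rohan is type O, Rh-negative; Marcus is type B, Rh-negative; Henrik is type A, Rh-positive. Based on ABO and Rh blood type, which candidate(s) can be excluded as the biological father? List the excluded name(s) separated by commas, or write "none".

A candidate is excluded only if no genotype consistent with his phenotype could produce a type B, Rh-negative child with a type A, Rh-positive mother.
Rohan (type O, Rh-): no genotype consistent with that phenotype can produce a type-B Rh- child with a type-A mother.
Henrik (type A, Rh+): no genotype consistent with that phenotype can produce a type-B Rh- child with a type-A mother.

Rohan, Henrik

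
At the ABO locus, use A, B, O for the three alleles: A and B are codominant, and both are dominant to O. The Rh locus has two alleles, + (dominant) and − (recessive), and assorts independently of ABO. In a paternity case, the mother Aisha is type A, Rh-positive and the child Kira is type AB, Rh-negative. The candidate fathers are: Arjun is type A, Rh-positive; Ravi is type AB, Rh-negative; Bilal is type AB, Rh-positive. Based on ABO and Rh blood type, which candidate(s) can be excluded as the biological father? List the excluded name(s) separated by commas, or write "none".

A candidate is excluded only if no genotype consistent with his phenotype could produce a type AB, Rh-negative child with a type A, Rh-positive mother.
Arjun (type A, Rh+): no genotype consistent with that phenotype can produce a type-AB Rh- child with a type-A mother.

Arjun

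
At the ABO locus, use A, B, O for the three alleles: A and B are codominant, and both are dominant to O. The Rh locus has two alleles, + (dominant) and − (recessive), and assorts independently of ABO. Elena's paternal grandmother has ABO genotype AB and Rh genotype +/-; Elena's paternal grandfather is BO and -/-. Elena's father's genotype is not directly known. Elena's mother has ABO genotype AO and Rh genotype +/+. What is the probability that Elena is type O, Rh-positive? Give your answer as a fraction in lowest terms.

Elena's father's ABO genotype from AB × BO: 1/4 AB, 1/4 AO, 1/4 BB, 1/4 BO.
Crossing each possibility with the mother AO and summing P(type O): 1/4·0 + 1/4·1/4 + 1/4·0 + 1/4·1/4 = 1/8.
Similarly for Rh via the father's Rh distribution: P(Rh+) = 1.
Independent loci: 1/8 × 1 = 1/8.

1/8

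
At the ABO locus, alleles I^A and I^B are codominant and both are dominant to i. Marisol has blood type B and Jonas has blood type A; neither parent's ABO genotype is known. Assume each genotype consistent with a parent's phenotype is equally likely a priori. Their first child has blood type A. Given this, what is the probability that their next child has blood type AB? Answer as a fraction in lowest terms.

5/12

Possible genotypes: Marisol ∈ {I^B I^B, I^B i}; Jonas ∈ {I^A I^A, I^A i}.
Weight each parental genotype pair by prior × P(type-A child):
  I^B i × I^A I^A: posterior weight 2/3; P(next child type AB) = 1/2.
  I^B i × I^A i: posterior weight 1/3; P(next child type AB) = 1/4.
Weighted sum = 5/12.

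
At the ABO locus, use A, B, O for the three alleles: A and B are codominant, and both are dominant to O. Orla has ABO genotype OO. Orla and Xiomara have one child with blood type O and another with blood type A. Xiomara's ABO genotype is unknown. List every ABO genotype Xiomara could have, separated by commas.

AO

For each candidate genotype of Xiomara, check whether crossing it with OO can produce every observed child phenotype.
  AA → possible child types {A} ✗
  AB → possible child types {A, B} ✗
  AO → possible child types {O, A} ✓
  BB → possible child types {B} ✗
  BO → possible child types {O, B} ✗
  OO → possible child types {O} ✗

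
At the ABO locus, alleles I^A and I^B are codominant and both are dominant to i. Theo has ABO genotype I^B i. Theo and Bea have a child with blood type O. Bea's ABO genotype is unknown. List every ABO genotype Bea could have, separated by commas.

For each candidate genotype of Bea, check whether crossing it with I^B i can produce every observed child phenotype.
  I^A I^A → possible child types {A, AB} ✗
  I^A I^B → possible child types {A, B, AB} ✗
  I^A i → possible child types {O, A, B, AB} ✓
  I^B I^B → possible child types {B} ✗
  I^B i → possible child types {O, B} ✓
  i i → possible child types {O, B} ✓

I^A i, I^B i, i i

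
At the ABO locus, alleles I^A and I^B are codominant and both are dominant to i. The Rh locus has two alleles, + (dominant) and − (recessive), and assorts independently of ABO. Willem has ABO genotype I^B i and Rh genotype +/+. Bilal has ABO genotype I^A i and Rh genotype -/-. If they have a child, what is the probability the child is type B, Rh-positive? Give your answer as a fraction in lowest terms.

1/4

ABO cross I^B i × I^A i → offspring phenotypes: 1/4 O, 1/4 A, 1/4 B, 1/4 AB.
Rh cross +/+ × -/- → 1 Rh+.
Independent loci: P(type B, Rh-positive) = 1/4 × 1 = 1/4.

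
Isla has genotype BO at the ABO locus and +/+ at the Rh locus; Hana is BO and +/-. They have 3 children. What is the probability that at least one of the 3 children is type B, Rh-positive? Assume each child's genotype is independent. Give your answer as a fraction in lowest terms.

ABO cross BO × BO → 1/4 O, 3/4 B.
Rh cross +/+ × +/- → 1 Rh+; so P(type B, Rh-positive) = 3/4 × 1 = 3/4 per child.
P(none) = (1/4)^3 = 1/64; P(at least one) = 1 − 1/64 = 63/64.

63/64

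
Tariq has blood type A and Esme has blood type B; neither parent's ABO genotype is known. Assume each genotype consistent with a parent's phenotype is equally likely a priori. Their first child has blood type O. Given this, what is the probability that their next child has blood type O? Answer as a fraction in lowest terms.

Possible genotypes: Tariq ∈ {AA, AO}; Esme ∈ {BB, BO}.
Weight each parental genotype pair by prior × P(type-O child):
  AO × BO: posterior weight 1; P(next child type O) = 1/4.
Weighted sum = 1/4.

1/4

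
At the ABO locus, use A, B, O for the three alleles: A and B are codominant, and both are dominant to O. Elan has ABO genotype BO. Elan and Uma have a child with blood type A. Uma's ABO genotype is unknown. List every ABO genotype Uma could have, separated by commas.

For each candidate genotype of Uma, check whether crossing it with BO can produce every observed child phenotype.
  AA → possible child types {A, AB} ✓
  AB → possible child types {A, B, AB} ✓
  AO → possible child types {O, A, B, AB} ✓
  BB → possible child types {B} ✗
  BO → possible child types {O, B} ✗
  OO → possible child types {O, B} ✗

AA, AB, AO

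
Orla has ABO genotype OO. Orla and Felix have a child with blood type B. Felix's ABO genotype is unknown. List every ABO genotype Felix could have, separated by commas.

For each candidate genotype of Felix, check whether crossing it with OO can produce every observed child phenotype.
  AA → possible child types {A} ✗
  AB → possible child types {A, B} ✓
  AO → possible child types {O, A} ✗
  BB → possible child types {B} ✓
  BO → possible child types {O, B} ✓
  OO → possible child types {O} ✗

AB, BB, BO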